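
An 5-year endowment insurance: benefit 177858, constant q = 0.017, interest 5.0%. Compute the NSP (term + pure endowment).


Term component = 12674.1205
Pure endowment = 5_p_x * v^5 * benefit = 0.917841 * 0.783526 * 177858 = 127907.0546
NSP = 140581.1751


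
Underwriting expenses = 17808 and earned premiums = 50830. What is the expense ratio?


Expense ratio = expenses / premiums
= 17808 / 50830
= 0.3503


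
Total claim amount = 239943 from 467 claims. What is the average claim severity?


severity = total / number
= 239943 / 467
= 513.7966


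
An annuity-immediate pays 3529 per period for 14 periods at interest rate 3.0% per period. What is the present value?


PV = PMT * (1 - (1+i)^(-n)) / i
= 3529 * (1 - (1+0.03)^(-14)) / 0.03
= 3529 * (1 - 0.661118) / 0.03
= 3529 * 11.296073
= 39863.8421


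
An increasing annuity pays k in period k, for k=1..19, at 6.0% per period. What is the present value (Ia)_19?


(Ia)_n = sum_{k=1}^{n} k * v^k, v = 1/(1+i)
v = 0.943396
Sum computed term by term:
(Ia)_19 = 92.4643


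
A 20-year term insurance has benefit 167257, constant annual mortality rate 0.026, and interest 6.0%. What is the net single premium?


NSP = benefit * sum_{k=0}^{n-1} k_p_x * q * v^(k+1)
With constant q=0.026, v=0.943396
Sum = 0.246666
NSP = 167257 * 0.246666
= 41256.6839


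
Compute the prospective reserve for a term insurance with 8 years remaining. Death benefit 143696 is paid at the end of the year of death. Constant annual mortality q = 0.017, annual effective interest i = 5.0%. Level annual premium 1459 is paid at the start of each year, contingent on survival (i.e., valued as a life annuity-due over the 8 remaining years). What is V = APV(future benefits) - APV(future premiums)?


v = 1/(1+i) = 0.952381
APV(future benefits) per unit = sum_{k=0}^{7} k_p_x * q * v^(k+1) = 0.104009
APV(future benefits) = 143696 * 0.104009 = 14945.6152
Life annuity-due factor ä_{x:8} = sum_{k=0}^{7} k_p_x * v^k = 6.424059
APV(future premiums) = 1459 * 6.424059 = 9372.7015
V = 14945.6152 - 9372.7015
= 5572.9137


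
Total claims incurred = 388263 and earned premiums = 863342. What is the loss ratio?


Loss ratio = claims / premiums
= 388263 / 863342
= 0.4497


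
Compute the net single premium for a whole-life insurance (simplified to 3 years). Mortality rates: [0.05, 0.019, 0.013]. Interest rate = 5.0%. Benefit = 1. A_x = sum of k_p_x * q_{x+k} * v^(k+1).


v = 0.952381
Year 0: k_p_x=1.0, q=0.05, term=0.047619
Year 1: k_p_x=0.95, q=0.019, term=0.016372
Year 2: k_p_x=0.93195, q=0.013, term=0.010466
A_x = 0.0745


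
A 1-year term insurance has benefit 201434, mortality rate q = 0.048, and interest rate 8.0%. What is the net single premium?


NSP = benefit * q * v
v = 1/(1+i) = 0.925926
NSP = 201434 * 0.048 * 0.925926
= 8952.6222


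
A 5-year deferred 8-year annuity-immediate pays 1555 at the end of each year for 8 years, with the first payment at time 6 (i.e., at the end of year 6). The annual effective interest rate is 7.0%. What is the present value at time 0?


PV at time 5 of the 8-year annuity-immediate:
a_n = 1555 * (1-(1+0.07)^(-8))/0.07 = 9285.3692
Discount back 5 years to time 0:
PV = 9285.3692 * (1+0.07)^(-5)
= 9285.3692 * 0.712986
= 6620.3399


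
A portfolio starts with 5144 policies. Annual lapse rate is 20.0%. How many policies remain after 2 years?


remaining = initial * (1 - lapse)^years
= 5144 * (1 - 0.2)^2
= 5144 * 0.64
= 3292.16


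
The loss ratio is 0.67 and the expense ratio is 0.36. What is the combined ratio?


Combined ratio = loss ratio + expense ratio
= 0.67 + 0.36
= 1.03


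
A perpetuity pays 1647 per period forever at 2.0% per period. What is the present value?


PV = PMT / i
= 1647 / 0.02
= 82350.0


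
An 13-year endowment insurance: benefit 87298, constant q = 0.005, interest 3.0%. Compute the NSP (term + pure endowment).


Term component = 4514.6371
Pure endowment = 13_p_x * v^13 * benefit = 0.936915 * 0.680951 * 87298 = 55695.5405
NSP = 60210.1775


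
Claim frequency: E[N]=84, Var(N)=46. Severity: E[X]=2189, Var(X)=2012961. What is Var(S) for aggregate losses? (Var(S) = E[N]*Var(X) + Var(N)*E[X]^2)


Var(S) = E[N]*Var(X) + Var(N)*E[X]^2
= 84*2012961 + 46*2189^2
= 169088724 + 220419166
= 3.8951e+08


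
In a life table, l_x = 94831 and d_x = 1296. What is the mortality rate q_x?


q_x = d_x / l_x
= 1296 / 94831
= 0.0137


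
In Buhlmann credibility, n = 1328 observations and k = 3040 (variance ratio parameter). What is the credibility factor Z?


Z = n / (n + k)
= 1328 / (1328 + 3040)
= 1328 / 4368
= 0.304


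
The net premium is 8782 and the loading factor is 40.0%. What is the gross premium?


Gross = net * (1 + loading)
= 8782 * (1 + 0.4)
= 8782 * 1.4
= 12294.8


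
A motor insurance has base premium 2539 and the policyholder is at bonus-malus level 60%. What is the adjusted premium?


adjusted = base * BM_level / 100
= 2539 * 60 / 100
= 2539 * 0.6
= 1523.4


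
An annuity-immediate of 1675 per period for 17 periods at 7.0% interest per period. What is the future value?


FV = PMT * ((1+i)^n - 1) / i
= 1675 * ((1.07)^17 - 1) / 0.07
= 1675 * (3.158815 - 1) / 0.07
= 51657.364


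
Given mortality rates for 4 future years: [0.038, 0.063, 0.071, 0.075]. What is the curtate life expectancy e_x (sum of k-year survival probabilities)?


e_x = sum_{k=1}^{n} k_p_x
k_p_x values:
  1_p_x = 0.962
  2_p_x = 0.901394
  3_p_x = 0.837395
  4_p_x = 0.77459
e_x = 3.4754


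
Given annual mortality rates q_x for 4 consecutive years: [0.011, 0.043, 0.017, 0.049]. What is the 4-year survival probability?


p_k = 1 - q_k for each year
Survival = product of (1 - q_k)
= 0.989 * 0.957 * 0.983 * 0.951
= 0.8848


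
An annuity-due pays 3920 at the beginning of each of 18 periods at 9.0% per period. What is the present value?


PV_due = PMT * (1-(1+i)^(-n))/i * (1+i)
PV_immediate = 34322.0504
PV_due = 34322.0504 * 1.09
= 37411.035


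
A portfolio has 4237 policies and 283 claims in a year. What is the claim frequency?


frequency = claims / policies
= 283 / 4237
= 0.0668


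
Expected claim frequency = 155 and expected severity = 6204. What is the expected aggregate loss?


E[S] = E[N] * E[X]
= 155 * 6204
= 961620


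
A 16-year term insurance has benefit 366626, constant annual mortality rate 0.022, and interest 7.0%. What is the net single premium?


NSP = benefit * sum_{k=0}^{n-1} k_p_x * q * v^(k+1)
With constant q=0.022, v=0.934579
Sum = 0.182387
NSP = 366626 * 0.182387
= 66867.7939


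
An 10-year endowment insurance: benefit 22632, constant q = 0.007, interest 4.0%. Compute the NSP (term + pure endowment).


Term component = 1248.0547
Pure endowment = 10_p_x * v^10 * benefit = 0.932164 * 0.675564 * 22632 = 14252.2039
NSP = 15500.2586


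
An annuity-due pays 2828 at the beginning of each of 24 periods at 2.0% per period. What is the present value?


PV_due = PMT * (1-(1+i)^(-n))/i * (1+i)
PV_immediate = 53488.5816
PV_due = 53488.5816 * 1.02
= 54558.3532


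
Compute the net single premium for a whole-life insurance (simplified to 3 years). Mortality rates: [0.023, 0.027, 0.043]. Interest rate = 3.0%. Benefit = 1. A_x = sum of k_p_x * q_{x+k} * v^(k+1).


v = 0.970874
Year 0: k_p_x=1.0, q=0.023, term=0.02233
Year 1: k_p_x=0.977, q=0.027, term=0.024865
Year 2: k_p_x=0.950621, q=0.043, term=0.037408
A_x = 0.0846


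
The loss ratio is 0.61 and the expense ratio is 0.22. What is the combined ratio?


Combined ratio = loss ratio + expense ratio
= 0.61 + 0.22
= 0.83


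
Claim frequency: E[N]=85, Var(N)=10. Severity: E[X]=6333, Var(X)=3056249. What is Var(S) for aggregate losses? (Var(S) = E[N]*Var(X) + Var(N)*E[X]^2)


Var(S) = E[N]*Var(X) + Var(N)*E[X]^2
= 85*3056249 + 10*6333^2
= 259781165 + 401068890
= 6.6085e+08


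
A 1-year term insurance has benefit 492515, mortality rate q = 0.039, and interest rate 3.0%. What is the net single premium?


NSP = benefit * q * v
v = 1/(1+i) = 0.970874
NSP = 492515 * 0.039 * 0.970874
= 18648.6262


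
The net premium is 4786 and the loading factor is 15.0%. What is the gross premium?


Gross = net * (1 + loading)
= 4786 * (1 + 0.15)
= 4786 * 1.15
= 5503.9


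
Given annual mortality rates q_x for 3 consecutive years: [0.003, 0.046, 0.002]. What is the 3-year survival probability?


p_k = 1 - q_k for each year
Survival = product of (1 - q_k)
= 0.997 * 0.954 * 0.998
= 0.9492


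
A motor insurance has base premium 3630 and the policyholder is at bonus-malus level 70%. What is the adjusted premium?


adjusted = base * BM_level / 100
= 3630 * 70 / 100
= 3630 * 0.7
= 2541.0


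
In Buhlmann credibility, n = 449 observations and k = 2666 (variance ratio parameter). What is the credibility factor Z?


Z = n / (n + k)
= 449 / (449 + 2666)
= 449 / 3115
= 0.1441


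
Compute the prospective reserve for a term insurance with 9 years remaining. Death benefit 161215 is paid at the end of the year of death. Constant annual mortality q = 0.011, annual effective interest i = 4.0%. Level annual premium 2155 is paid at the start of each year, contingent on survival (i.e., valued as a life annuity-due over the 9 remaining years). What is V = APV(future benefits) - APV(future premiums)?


v = 1/(1+i) = 0.961538
APV(future benefits) per unit = sum_{k=0}^{8} k_p_x * q * v^(k+1) = 0.078507
APV(future benefits) = 161215 * 0.078507 = 12656.4766
Life annuity-due factor ä_{x:9} = sum_{k=0}^{8} k_p_x * v^k = 7.422463
APV(future premiums) = 2155 * 7.422463 = 15995.4072
V = 12656.4766 - 15995.4072
= -3338.9306


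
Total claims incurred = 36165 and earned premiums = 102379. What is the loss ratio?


Loss ratio = claims / premiums
= 36165 / 102379
= 0.3532


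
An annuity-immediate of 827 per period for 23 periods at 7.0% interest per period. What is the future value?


FV = PMT * ((1+i)^n - 1) / i
= 827 * ((1.07)^23 - 1) / 0.07
= 827 * (4.74053 - 1) / 0.07
= 44191.6885


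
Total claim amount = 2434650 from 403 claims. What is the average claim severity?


severity = total / number
= 2434650 / 403
= 6041.3151


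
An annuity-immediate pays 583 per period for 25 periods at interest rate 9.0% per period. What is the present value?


PV = PMT * (1 - (1+i)^(-n)) / i
= 583 * (1 - (1+0.09)^(-25)) / 0.09
= 583 * (1 - 0.115968) / 0.09
= 583 * 9.82258
= 5726.5639


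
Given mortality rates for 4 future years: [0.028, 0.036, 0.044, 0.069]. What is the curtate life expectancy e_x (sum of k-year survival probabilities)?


e_x = sum_{k=1}^{n} k_p_x
k_p_x values:
  1_p_x = 0.972
  2_p_x = 0.937008
  3_p_x = 0.89578
  4_p_x = 0.833971
e_x = 3.6388


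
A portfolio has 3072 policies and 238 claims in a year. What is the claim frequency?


frequency = claims / policies
= 238 / 3072
= 0.0775


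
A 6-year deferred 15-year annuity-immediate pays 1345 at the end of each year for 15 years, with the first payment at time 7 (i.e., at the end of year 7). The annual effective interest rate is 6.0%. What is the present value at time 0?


PV at time 6 of the 15-year annuity-immediate:
a_n = 1345 * (1-(1+0.06)^(-15))/0.06 = 13062.9749
Discount back 6 years to time 0:
PV = 13062.9749 * (1+0.06)^(-6)
= 13062.9749 * 0.704961
= 9208.8818


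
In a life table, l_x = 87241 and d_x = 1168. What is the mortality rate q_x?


q_x = d_x / l_x
= 1168 / 87241
= 0.0134


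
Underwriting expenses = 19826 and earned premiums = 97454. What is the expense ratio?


Expense ratio = expenses / premiums
= 19826 / 97454
= 0.2034


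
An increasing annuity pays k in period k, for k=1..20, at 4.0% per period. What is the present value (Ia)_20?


(Ia)_n = sum_{k=1}^{n} k * v^k, v = 1/(1+i)
v = 0.961538
Sum computed term by term:
(Ia)_20 = 125.155


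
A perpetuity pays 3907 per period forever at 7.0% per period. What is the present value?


PV = PMT / i
= 3907 / 0.07
= 55814.2857


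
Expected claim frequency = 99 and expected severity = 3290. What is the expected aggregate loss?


E[S] = E[N] * E[X]
= 99 * 3290
= 325710


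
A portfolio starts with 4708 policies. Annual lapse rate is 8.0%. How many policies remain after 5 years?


remaining = initial * (1 - lapse)^years
= 4708 * (1 - 0.08)^5
= 4708 * 0.659082
= 3102.9558


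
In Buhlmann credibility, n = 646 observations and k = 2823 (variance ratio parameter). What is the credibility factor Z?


Z = n / (n + k)
= 646 / (646 + 2823)
= 646 / 3469
= 0.1862


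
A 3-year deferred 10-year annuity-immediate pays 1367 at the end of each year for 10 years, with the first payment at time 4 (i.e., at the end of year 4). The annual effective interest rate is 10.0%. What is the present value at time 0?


PV at time 3 of the 10-year annuity-immediate:
a_n = 1367 * (1-(1+0.1)^(-10))/0.1 = 8399.6232
Discount back 3 years to time 0:
PV = 8399.6232 * (1+0.1)^(-3)
= 8399.6232 * 0.751315
= 6310.7613


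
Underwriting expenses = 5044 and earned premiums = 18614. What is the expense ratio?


Expense ratio = expenses / premiums
= 5044 / 18614
= 0.271


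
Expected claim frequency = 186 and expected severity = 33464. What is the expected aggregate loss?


E[S] = E[N] * E[X]
= 186 * 33464
= 6.2243e+06


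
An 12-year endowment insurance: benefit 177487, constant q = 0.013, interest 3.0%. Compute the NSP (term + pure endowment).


Term component = 21492.5995
Pure endowment = 12_p_x * v^12 * benefit = 0.854685 * 0.70138 * 177487 = 106396.094
NSP = 127888.6935


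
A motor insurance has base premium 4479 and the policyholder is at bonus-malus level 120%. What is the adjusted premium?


adjusted = base * BM_level / 100
= 4479 * 120 / 100
= 4479 * 1.2
= 5374.8


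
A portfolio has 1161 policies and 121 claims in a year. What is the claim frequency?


frequency = claims / policies
= 121 / 1161
= 0.1042


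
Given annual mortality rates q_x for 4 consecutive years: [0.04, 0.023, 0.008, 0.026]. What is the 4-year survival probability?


p_k = 1 - q_k for each year
Survival = product of (1 - q_k)
= 0.96 * 0.977 * 0.992 * 0.974
= 0.9062


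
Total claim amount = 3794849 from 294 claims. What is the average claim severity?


severity = total / number
= 3794849 / 294
= 12907.6497


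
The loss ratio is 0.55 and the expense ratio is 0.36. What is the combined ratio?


Combined ratio = loss ratio + expense ratio
= 0.55 + 0.36
= 0.91


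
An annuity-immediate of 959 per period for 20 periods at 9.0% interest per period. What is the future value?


FV = PMT * ((1+i)^n - 1) / i
= 959 * ((1.09)^20 - 1) / 0.09
= 959 * (5.604411 - 1) / 0.09
= 49062.5547


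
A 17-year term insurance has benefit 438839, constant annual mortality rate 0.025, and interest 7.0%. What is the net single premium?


NSP = benefit * sum_{k=0}^{n-1} k_p_x * q * v^(k+1)
With constant q=0.025, v=0.934579
Sum = 0.208986
NSP = 438839 * 0.208986
= 91711.3921


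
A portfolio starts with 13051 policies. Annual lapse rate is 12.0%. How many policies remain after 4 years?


remaining = initial * (1 - lapse)^years
= 13051 * (1 - 0.12)^4
= 13051 * 0.599695
= 7826.6241


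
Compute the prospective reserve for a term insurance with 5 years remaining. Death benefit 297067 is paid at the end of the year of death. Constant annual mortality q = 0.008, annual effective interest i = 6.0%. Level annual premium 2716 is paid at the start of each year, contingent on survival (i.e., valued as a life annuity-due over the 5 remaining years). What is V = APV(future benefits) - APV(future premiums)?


v = 1/(1+i) = 0.943396
APV(future benefits) per unit = sum_{k=0}^{4} k_p_x * q * v^(k+1) = 0.033195
APV(future benefits) = 297067 * 0.033195 = 9861.1467
Life annuity-due factor ä_{x:5} = sum_{k=0}^{4} k_p_x * v^k = 4.398341
APV(future premiums) = 2716 * 4.398341 = 11945.8939
V = 9861.1467 - 11945.8939
= -2084.7472


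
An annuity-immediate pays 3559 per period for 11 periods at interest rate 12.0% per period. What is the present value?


PV = PMT * (1 - (1+i)^(-n)) / i
= 3559 * (1 - (1+0.12)^(-11)) / 0.12
= 3559 * (1 - 0.287476) / 0.12
= 3559 * 5.937699
= 21132.2712


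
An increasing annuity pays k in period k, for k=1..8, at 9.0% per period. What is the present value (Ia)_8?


(Ia)_n = sum_{k=1}^{n} k * v^k, v = 1/(1+i)
v = 0.917431
Sum computed term by term:
(Ia)_8 = 22.4225


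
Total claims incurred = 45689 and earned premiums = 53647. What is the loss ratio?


Loss ratio = claims / premiums
= 45689 / 53647
= 0.8517


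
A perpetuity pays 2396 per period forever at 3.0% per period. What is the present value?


PV = PMT / i
= 2396 / 0.03
= 79866.6667


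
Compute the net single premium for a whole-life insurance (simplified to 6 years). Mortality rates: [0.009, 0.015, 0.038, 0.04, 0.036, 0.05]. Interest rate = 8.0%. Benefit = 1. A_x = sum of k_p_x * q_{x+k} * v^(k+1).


v = 0.925926
Year 0: k_p_x=1.0, q=0.009, term=0.008333
Year 1: k_p_x=0.991, q=0.015, term=0.012744
Year 2: k_p_x=0.976135, q=0.038, term=0.029446
Year 3: k_p_x=0.939042, q=0.04, term=0.027609
Year 4: k_p_x=0.90148, q=0.036, term=0.022087
Year 5: k_p_x=0.869027, q=0.05, term=0.027382
A_x = 0.1276


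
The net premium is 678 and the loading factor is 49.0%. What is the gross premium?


Gross = net * (1 + loading)
= 678 * (1 + 0.49)
= 678 * 1.49
= 1010.22


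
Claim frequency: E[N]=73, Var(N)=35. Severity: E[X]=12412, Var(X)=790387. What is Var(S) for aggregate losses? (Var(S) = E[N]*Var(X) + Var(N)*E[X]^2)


Var(S) = E[N]*Var(X) + Var(N)*E[X]^2
= 73*790387 + 35*12412^2
= 57698251 + 5392021040
= 5.4497e+09


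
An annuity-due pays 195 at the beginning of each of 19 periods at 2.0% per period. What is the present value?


PV_due = PMT * (1-(1+i)^(-n))/i * (1+i)
PV_immediate = 3057.3001
PV_due = 3057.3001 * 1.02
= 3118.4461


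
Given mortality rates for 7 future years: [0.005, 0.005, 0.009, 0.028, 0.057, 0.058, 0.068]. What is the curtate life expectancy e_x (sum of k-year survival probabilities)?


e_x = sum_{k=1}^{n} k_p_x
k_p_x values:
  1_p_x = 0.995
  2_p_x = 0.990025
  3_p_x = 0.981115
  4_p_x = 0.953644
  5_p_x = 0.899286
  6_p_x = 0.847127
  7_p_x = 0.789523
e_x = 6.4557


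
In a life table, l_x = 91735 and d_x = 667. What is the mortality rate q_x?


q_x = d_x / l_x
= 667 / 91735
= 0.0073


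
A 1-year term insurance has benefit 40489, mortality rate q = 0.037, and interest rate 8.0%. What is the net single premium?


NSP = benefit * q * v
v = 1/(1+i) = 0.925926
NSP = 40489 * 0.037 * 0.925926
= 1387.1231


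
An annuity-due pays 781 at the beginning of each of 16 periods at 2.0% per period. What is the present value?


PV_due = PMT * (1-(1+i)^(-n))/i * (1+i)
PV_immediate = 10604.191
PV_due = 10604.191 * 1.02
= 10816.2748


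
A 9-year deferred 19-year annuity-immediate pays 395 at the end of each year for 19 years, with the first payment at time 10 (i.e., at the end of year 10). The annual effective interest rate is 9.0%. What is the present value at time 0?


PV at time 9 of the 19-year annuity-immediate:
a_n = 395 * (1-(1+0.09)^(-19))/0.09 = 3535.2953
Discount back 9 years to time 0:
PV = 3535.2953 * (1+0.09)^(-9)
= 3535.2953 * 0.460428
= 1627.7482


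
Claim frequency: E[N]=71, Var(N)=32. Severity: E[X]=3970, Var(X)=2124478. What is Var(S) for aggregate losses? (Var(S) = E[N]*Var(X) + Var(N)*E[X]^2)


Var(S) = E[N]*Var(X) + Var(N)*E[X]^2
= 71*2124478 + 32*3970^2
= 150837938 + 504348800
= 6.5519e+08


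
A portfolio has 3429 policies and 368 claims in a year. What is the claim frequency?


frequency = claims / policies
= 368 / 3429
= 0.1073


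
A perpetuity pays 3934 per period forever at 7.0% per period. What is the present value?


PV = PMT / i
= 3934 / 0.07
= 56200.0


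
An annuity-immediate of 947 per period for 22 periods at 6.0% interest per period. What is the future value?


FV = PMT * ((1+i)^n - 1) / i
= 947 * ((1.06)^22 - 1) / 0.06
= 947 * (3.603537 - 1) / 0.06
= 41092.4989


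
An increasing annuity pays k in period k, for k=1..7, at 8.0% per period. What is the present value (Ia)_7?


(Ia)_n = sum_{k=1}^{n} k * v^k, v = 1/(1+i)
v = 0.925926
Sum computed term by term:
(Ia)_7 = 19.2306


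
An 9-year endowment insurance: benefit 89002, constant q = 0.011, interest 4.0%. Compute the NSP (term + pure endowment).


Term component = 6987.2638
Pure endowment = 9_p_x * v^9 * benefit = 0.905246 * 0.702587 * 89002 = 56606.5044
NSP = 63593.7681


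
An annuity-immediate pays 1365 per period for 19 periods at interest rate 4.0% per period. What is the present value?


PV = PMT * (1 - (1+i)^(-n)) / i
= 1365 * (1 - (1+0.04)^(-19)) / 0.04
= 1365 * (1 - 0.474642) / 0.04
= 1365 * 13.133939
= 17927.8273


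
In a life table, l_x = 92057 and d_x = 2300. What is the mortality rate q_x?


q_x = d_x / l_x
= 2300 / 92057
= 0.025


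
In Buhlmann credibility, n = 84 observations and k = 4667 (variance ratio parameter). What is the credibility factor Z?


Z = n / (n + k)
= 84 / (84 + 4667)
= 84 / 4751
= 0.0177


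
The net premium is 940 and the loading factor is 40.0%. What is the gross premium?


Gross = net * (1 + loading)
= 940 * (1 + 0.4)
= 940 * 1.4
= 1316.0


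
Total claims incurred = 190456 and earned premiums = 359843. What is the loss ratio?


Loss ratio = claims / premiums
= 190456 / 359843
= 0.5293


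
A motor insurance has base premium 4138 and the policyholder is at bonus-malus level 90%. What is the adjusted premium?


adjusted = base * BM_level / 100
= 4138 * 90 / 100
= 4138 * 0.9
= 3724.2


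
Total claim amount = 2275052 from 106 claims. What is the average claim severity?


severity = total / number
= 2275052 / 106
= 21462.7547


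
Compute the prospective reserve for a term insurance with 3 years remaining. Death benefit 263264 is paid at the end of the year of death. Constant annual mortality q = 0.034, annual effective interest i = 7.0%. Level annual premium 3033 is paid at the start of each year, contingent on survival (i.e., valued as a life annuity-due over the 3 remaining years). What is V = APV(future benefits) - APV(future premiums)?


v = 1/(1+i) = 0.934579
APV(future benefits) per unit = sum_{k=0}^{2} k_p_x * q * v^(k+1) = 0.086362
APV(future benefits) = 263264 * 0.086362 = 22735.967
Life annuity-due factor ä_{x:3} = sum_{k=0}^{2} k_p_x * v^k = 2.717858
APV(future premiums) = 3033 * 2.717858 = 8243.2643
V = 22735.967 - 8243.2643
= 14492.7027


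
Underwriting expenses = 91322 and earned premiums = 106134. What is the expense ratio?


Expense ratio = expenses / premiums
= 91322 / 106134
= 0.8604


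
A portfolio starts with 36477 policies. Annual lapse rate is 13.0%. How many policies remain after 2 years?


remaining = initial * (1 - lapse)^years
= 36477 * (1 - 0.13)^2
= 36477 * 0.7569
= 27609.4413


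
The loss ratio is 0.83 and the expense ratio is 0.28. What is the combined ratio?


Combined ratio = loss ratio + expense ratio
= 0.83 + 0.28
= 1.11


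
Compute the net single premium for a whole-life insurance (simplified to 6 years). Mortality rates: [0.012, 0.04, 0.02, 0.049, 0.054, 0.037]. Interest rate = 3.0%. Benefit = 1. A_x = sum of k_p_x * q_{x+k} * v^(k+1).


v = 0.970874
Year 0: k_p_x=1.0, q=0.012, term=0.01165
Year 1: k_p_x=0.988, q=0.04, term=0.037251
Year 2: k_p_x=0.94848, q=0.02, term=0.01736
Year 3: k_p_x=0.92951, q=0.049, term=0.040467
Year 4: k_p_x=0.883964, q=0.054, term=0.041176
Year 5: k_p_x=0.83623, q=0.037, term=0.025912
A_x = 0.1738


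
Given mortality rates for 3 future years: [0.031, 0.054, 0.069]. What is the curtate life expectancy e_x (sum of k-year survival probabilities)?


e_x = sum_{k=1}^{n} k_p_x
k_p_x values:
  1_p_x = 0.969
  2_p_x = 0.916674
  3_p_x = 0.853423
e_x = 2.7391


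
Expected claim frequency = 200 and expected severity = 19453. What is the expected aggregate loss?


E[S] = E[N] * E[X]
= 200 * 19453
= 3.8906e+06


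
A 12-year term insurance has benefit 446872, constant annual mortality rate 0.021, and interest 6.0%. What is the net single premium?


NSP = benefit * sum_{k=0}^{n-1} k_p_x * q * v^(k+1)
With constant q=0.021, v=0.943396
Sum = 0.159384
NSP = 446872 * 0.159384
= 71224.4242


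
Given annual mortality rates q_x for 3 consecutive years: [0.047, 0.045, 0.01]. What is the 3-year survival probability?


p_k = 1 - q_k for each year
Survival = product of (1 - q_k)
= 0.953 * 0.955 * 0.99
= 0.901


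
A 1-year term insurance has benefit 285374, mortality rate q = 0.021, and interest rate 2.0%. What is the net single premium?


NSP = benefit * q * v
v = 1/(1+i) = 0.980392
NSP = 285374 * 0.021 * 0.980392
= 5875.3471


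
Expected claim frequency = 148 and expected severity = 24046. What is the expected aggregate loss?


E[S] = E[N] * E[X]
= 148 * 24046
= 3.5588e+06


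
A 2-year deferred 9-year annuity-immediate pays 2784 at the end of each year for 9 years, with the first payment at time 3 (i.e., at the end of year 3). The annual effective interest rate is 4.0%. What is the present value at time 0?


PV at time 2 of the 9-year annuity-immediate:
a_n = 2784 * (1-(1+0.04)^(-9))/0.04 = 20699.9632
Discount back 2 years to time 0:
PV = 20699.9632 * (1+0.04)^(-2)
= 20699.9632 * 0.924556
= 19138.2796


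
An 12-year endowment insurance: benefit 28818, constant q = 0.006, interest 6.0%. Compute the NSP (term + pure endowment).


Term component = 1408.5582
Pure endowment = 12_p_x * v^12 * benefit = 0.930329 * 0.496969 * 28818 = 13323.8602
NSP = 14732.4183


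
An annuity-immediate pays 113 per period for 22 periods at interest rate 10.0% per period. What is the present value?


PV = PMT * (1 - (1+i)^(-n)) / i
= 113 * (1 - (1+0.1)^(-22)) / 0.1
= 113 * (1 - 0.122846) / 0.1
= 113 * 8.77154
= 991.184


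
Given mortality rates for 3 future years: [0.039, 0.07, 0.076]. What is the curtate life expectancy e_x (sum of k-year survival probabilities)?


e_x = sum_{k=1}^{n} k_p_x
k_p_x values:
  1_p_x = 0.961
  2_p_x = 0.89373
  3_p_x = 0.825807
e_x = 2.6805


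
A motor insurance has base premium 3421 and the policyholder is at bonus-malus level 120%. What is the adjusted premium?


adjusted = base * BM_level / 100
= 3421 * 120 / 100
= 3421 * 1.2
= 4105.2


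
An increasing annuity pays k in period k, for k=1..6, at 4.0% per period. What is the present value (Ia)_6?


(Ia)_n = sum_{k=1}^{n} k * v^k, v = 1/(1+i)
v = 0.961538
Sum computed term by term:
(Ia)_6 = 17.7484


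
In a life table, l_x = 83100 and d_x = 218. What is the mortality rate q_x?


q_x = d_x / l_x
= 218 / 83100
= 0.0026


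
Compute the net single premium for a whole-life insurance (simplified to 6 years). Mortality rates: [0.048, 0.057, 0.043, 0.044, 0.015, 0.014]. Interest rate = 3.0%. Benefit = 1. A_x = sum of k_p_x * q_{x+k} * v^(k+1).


v = 0.970874
Year 0: k_p_x=1.0, q=0.048, term=0.046602
Year 1: k_p_x=0.952, q=0.057, term=0.051149
Year 2: k_p_x=0.897736, q=0.043, term=0.035327
Year 3: k_p_x=0.859133, q=0.044, term=0.033586
Year 4: k_p_x=0.821331, q=0.015, term=0.010627
Year 5: k_p_x=0.809012, q=0.014, term=0.009485
A_x = 0.1868


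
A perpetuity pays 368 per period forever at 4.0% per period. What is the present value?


PV = PMT / i
= 368 / 0.04
= 9200.0


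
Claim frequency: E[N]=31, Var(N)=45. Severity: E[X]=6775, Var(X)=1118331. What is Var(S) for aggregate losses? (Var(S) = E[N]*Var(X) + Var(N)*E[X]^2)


Var(S) = E[N]*Var(X) + Var(N)*E[X]^2
= 31*1118331 + 45*6775^2
= 34668261 + 2065528125
= 2.1002e+09


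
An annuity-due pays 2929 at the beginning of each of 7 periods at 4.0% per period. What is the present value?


PV_due = PMT * (1-(1+i)^(-n))/i * (1+i)
PV_immediate = 17580.0181
PV_due = 17580.0181 * 1.04
= 18283.2189


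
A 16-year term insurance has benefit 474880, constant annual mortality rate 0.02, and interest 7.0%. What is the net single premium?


NSP = benefit * sum_{k=0}^{n-1} k_p_x * q * v^(k+1)
With constant q=0.02, v=0.934579
Sum = 0.167739
NSP = 474880 * 0.167739
= 79655.8088


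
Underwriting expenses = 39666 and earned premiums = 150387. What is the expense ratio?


Expense ratio = expenses / premiums
= 39666 / 150387
= 0.2638


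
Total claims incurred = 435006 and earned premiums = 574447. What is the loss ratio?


Loss ratio = claims / premiums
= 435006 / 574447
= 0.7573


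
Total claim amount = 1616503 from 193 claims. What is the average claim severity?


severity = total / number
= 1616503 / 193
= 8375.6632


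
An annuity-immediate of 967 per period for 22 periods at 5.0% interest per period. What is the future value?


FV = PMT * ((1+i)^n - 1) / i
= 967 * ((1.05)^22 - 1) / 0.05
= 967 * (2.925261 - 1) / 0.05
= 37234.5423


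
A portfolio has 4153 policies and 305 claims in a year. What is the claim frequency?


frequency = claims / policies
= 305 / 4153
= 0.0734


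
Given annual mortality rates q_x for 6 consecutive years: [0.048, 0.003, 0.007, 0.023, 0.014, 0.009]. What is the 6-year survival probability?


p_k = 1 - q_k for each year
Survival = product of (1 - q_k)
= 0.952 * 0.997 * 0.993 * 0.977 * 0.986 * 0.991
= 0.8998


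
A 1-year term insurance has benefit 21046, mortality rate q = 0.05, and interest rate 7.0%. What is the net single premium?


NSP = benefit * q * v
v = 1/(1+i) = 0.934579
NSP = 21046 * 0.05 * 0.934579
= 983.4579


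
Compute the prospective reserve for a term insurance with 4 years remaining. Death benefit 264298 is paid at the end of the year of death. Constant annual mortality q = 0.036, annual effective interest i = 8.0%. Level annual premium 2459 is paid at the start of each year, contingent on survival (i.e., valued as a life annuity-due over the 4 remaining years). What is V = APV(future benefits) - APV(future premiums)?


v = 1/(1+i) = 0.925926
APV(future benefits) per unit = sum_{k=0}^{3} k_p_x * q * v^(k+1) = 0.113349
APV(future benefits) = 264298 * 0.113349 = 29957.8424
Life annuity-due factor ä_{x:4} = sum_{k=0}^{3} k_p_x * v^k = 3.400462
APV(future premiums) = 2459 * 3.400462 = 8361.7357
V = 29957.8424 - 8361.7357
= 21596.1066


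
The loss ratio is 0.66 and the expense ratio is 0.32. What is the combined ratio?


Combined ratio = loss ratio + expense ratio
= 0.66 + 0.32
= 0.98


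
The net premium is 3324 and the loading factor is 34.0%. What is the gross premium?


Gross = net * (1 + loading)
= 3324 * (1 + 0.34)
= 3324 * 1.34
= 4454.16


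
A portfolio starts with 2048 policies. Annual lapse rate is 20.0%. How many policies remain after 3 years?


remaining = initial * (1 - lapse)^years
= 2048 * (1 - 0.2)^3
= 2048 * 0.512
= 1048.576


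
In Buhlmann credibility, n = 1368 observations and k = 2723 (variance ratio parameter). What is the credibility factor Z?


Z = n / (n + k)
= 1368 / (1368 + 2723)
= 1368 / 4091
= 0.3344


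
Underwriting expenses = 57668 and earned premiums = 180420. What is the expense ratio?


Expense ratio = expenses / premiums
= 57668 / 180420
= 0.3196


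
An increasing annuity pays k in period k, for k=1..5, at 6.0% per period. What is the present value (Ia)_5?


(Ia)_n = sum_{k=1}^{n} k * v^k, v = 1/(1+i)
v = 0.943396
Sum computed term by term:
(Ia)_5 = 12.1469


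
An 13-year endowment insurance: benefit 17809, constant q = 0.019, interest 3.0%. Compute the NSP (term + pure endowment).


Term component = 3241.0686
Pure endowment = 13_p_x * v^13 * benefit = 0.779286 * 0.680951 * 17809 = 9450.4548
NSP = 12691.5233


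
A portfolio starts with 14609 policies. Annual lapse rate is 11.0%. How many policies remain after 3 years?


remaining = initial * (1 - lapse)^years
= 14609 * (1 - 0.11)^3
= 14609 * 0.704969
= 10298.8921


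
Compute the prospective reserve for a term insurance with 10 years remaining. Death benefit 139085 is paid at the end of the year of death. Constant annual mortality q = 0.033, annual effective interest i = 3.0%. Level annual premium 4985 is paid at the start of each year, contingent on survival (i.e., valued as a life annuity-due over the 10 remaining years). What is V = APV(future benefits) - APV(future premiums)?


v = 1/(1+i) = 0.970874
APV(future benefits) per unit = sum_{k=0}^{9} k_p_x * q * v^(k+1) = 0.245155
APV(future benefits) = 139085 * 0.245155 = 34097.4023
Life annuity-due factor ä_{x:10} = sum_{k=0}^{9} k_p_x * v^k = 7.651812
APV(future premiums) = 4985 * 7.651812 = 38144.2821
V = 34097.4023 - 38144.2821
= -4046.8799


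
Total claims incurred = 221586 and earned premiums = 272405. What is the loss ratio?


Loss ratio = claims / premiums
= 221586 / 272405
= 0.8134


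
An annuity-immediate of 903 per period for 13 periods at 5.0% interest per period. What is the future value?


FV = PMT * ((1+i)^n - 1) / i
= 903 * ((1.05)^13 - 1) / 0.05
= 903 * (1.885649 - 1) / 0.05
= 15994.8235


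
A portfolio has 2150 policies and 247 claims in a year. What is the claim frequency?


frequency = claims / policies
= 247 / 2150
= 0.1149


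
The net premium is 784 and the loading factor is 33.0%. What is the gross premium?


Gross = net * (1 + loading)
= 784 * (1 + 0.33)
= 784 * 1.33
= 1042.72


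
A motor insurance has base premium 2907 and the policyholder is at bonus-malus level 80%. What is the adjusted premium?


adjusted = base * BM_level / 100
= 2907 * 80 / 100
= 2907 * 0.8
= 2325.6


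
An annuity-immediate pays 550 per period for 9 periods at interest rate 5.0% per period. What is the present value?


PV = PMT * (1 - (1+i)^(-n)) / i
= 550 * (1 - (1+0.05)^(-9)) / 0.05
= 550 * (1 - 0.644609) / 0.05
= 550 * 7.107822
= 3909.3019


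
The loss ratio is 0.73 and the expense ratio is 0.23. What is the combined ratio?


Combined ratio = loss ratio + expense ratio
= 0.73 + 0.23
= 0.96


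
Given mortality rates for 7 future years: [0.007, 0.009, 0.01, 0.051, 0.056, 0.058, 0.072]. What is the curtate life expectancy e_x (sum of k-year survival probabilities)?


e_x = sum_{k=1}^{n} k_p_x
k_p_x values:
  1_p_x = 0.993
  2_p_x = 0.984063
  3_p_x = 0.974222
  4_p_x = 0.924537
  5_p_x = 0.872763
  6_p_x = 0.822143
  7_p_x = 0.762948
e_x = 6.3337


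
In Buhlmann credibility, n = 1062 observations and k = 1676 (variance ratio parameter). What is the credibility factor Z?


Z = n / (n + k)
= 1062 / (1062 + 1676)
= 1062 / 2738
= 0.3879


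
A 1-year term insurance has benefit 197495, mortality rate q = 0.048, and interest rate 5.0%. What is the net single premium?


NSP = benefit * q * v
v = 1/(1+i) = 0.952381
NSP = 197495 * 0.048 * 0.952381
= 9028.3429


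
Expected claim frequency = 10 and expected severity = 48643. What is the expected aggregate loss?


E[S] = E[N] * E[X]
= 10 * 48643
= 486430


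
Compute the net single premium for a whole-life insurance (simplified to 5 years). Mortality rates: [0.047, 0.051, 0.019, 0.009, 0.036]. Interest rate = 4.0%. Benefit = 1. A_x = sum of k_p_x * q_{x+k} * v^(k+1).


v = 0.961538
Year 0: k_p_x=1.0, q=0.047, term=0.045192
Year 1: k_p_x=0.953, q=0.051, term=0.044936
Year 2: k_p_x=0.904397, q=0.019, term=0.015276
Year 3: k_p_x=0.887213, q=0.009, term=0.006826
Year 4: k_p_x=0.879229, q=0.036, term=0.026016
A_x = 0.1382


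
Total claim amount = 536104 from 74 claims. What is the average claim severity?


severity = total / number
= 536104 / 74
= 7244.6486


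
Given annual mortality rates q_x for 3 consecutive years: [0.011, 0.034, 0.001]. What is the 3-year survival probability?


p_k = 1 - q_k for each year
Survival = product of (1 - q_k)
= 0.989 * 0.966 * 0.999
= 0.9544


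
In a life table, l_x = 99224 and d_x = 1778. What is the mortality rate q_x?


q_x = d_x / l_x
= 1778 / 99224
= 0.0179


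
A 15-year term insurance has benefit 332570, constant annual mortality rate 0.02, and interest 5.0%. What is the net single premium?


NSP = benefit * sum_{k=0}^{n-1} k_p_x * q * v^(k+1)
With constant q=0.02, v=0.952381
Sum = 0.18421
NSP = 332570 * 0.18421
= 61262.7799


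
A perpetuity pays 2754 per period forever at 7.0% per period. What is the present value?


PV = PMT / i
= 2754 / 0.07
= 39342.8571


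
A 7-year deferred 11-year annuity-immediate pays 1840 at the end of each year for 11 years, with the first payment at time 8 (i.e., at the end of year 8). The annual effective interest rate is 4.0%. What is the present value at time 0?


PV at time 7 of the 11-year annuity-immediate:
a_n = 1840 * (1-(1+0.04)^(-11))/0.04 = 16119.2771
Discount back 7 years to time 0:
PV = 16119.2771 * (1+0.04)^(-7)
= 16119.2771 * 0.759918
= 12249.3258


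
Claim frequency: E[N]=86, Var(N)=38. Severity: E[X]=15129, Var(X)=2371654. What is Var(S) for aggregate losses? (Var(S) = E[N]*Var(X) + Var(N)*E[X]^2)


Var(S) = E[N]*Var(X) + Var(N)*E[X]^2
= 86*2371654 + 38*15129^2
= 203962244 + 8697692358
= 8.9017e+09


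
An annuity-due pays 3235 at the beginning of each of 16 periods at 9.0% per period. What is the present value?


PV_due = PMT * (1-(1+i)^(-n))/i * (1+i)
PV_immediate = 26891.1258
PV_due = 26891.1258 * 1.09
= 29311.3271


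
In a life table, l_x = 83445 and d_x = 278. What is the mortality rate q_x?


q_x = d_x / l_x
= 278 / 83445
= 0.0033


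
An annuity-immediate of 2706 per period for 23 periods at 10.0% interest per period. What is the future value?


FV = PMT * ((1+i)^n - 1) / i
= 2706 * ((1.1)^23 - 1) / 0.1
= 2706 * (8.954302 - 1) / 0.1
= 215243.4238


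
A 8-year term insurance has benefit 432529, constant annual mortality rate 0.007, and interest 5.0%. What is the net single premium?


NSP = benefit * sum_{k=0}^{n-1} k_p_x * q * v^(k+1)
With constant q=0.007, v=0.952381
Sum = 0.044229
NSP = 432529 * 0.044229
= 19130.1912


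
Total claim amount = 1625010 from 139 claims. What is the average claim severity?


severity = total / number
= 1625010 / 139
= 11690.7194


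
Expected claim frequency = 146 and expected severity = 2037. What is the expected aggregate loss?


E[S] = E[N] * E[X]
= 146 * 2037
= 297402


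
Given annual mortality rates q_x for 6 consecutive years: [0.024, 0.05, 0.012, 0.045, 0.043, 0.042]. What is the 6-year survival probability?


p_k = 1 - q_k for each year
Survival = product of (1 - q_k)
= 0.976 * 0.95 * 0.988 * 0.955 * 0.957 * 0.958
= 0.8021


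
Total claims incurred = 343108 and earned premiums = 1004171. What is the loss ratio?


Loss ratio = claims / premiums
= 343108 / 1004171
= 0.3417


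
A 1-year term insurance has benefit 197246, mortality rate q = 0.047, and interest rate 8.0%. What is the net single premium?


NSP = benefit * q * v
v = 1/(1+i) = 0.925926
NSP = 197246 * 0.047 * 0.925926
= 8583.8537


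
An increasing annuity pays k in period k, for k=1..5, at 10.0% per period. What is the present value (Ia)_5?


(Ia)_n = sum_{k=1}^{n} k * v^k, v = 1/(1+i)
v = 0.909091
Sum computed term by term:
(Ia)_5 = 10.6526


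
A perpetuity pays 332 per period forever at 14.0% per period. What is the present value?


PV = PMT / i
= 332 / 0.14
= 2371.4286


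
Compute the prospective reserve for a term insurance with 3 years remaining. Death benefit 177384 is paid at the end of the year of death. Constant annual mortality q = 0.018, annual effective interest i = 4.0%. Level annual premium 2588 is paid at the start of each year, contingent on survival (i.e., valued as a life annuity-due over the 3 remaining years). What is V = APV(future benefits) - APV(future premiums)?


v = 1/(1+i) = 0.961538
APV(future benefits) per unit = sum_{k=0}^{2} k_p_x * q * v^(k+1) = 0.049081
APV(future benefits) = 177384 * 0.049081 = 8706.2191
Life annuity-due factor ä_{x:3} = sum_{k=0}^{2} k_p_x * v^k = 2.835803
APV(future premiums) = 2588 * 2.835803 = 7339.0569
V = 8706.2191 - 7339.0569
= 1367.1622
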